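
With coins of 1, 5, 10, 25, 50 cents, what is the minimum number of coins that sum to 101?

3

101 = 2×50 + 1×1
Total coins = 2 + 1 = 3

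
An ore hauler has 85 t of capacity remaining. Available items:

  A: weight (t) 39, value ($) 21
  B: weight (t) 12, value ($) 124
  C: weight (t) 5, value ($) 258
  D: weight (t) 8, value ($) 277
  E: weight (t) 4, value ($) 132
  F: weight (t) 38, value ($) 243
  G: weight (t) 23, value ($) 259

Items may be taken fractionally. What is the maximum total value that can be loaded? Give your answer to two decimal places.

Order: C (258/5=51.60) > D (277/8=34.62) > E (132/4=33.00) > G (259/23=11.26) > B (124/12=10.33) > F (243/38=6.39) > A (21/39=0.54)
Fill: take C (5 @ 258) → take D (8 @ 277) → take E (4 @ 132) → take G (23 @ 259) → take B (12 @ 124) → take 33/38 of F → 211.03; 85/85 used.
Total value = 1261.03

1261.03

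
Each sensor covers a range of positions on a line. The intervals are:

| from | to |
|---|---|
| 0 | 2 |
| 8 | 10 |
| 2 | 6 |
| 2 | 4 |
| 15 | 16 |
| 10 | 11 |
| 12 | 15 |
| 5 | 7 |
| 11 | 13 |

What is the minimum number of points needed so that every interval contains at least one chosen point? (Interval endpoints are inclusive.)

Sorted: [0,2] [2,4] [2,6] [5,7] [8,10] [10,11] [11,13] [12,15] [15,16]
{[0,2],[2,4],[2,6]} hit by 2; {[5,7]} hit by 7; {[8,10],[10,11]} hit by 10; {[11,13],[12,15]} hit by 13; {[15,16]} hit by 16.
Points: 2, 7, 10, 13, 16 (5 total).

5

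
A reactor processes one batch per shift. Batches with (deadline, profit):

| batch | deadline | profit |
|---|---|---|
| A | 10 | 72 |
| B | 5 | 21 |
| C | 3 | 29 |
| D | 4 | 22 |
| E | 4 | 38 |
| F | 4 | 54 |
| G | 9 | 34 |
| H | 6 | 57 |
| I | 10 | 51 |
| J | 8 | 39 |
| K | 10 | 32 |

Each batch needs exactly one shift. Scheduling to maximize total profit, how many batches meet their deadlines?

10

Sort by profit descending; place each in the latest free slot ≤ its deadline.
Profit order: A=72 H=57 F=54 I=51 J=39 E=38 G=34 K=32 C=29 D=22 B=21
Assign: A→slot 10, H→slot 6, F→slot 4, I→slot 9, J→slot 8, E→slot 3, G→slot 7, K→slot 5, C→slot 2, D→slot 1, B skipped.
Slots: [1:D] [2:C] [3:E] [4:F] [5:K] [6:H] [7:G] [8:J] [9:I] [10:A]
10 of 11 scheduled.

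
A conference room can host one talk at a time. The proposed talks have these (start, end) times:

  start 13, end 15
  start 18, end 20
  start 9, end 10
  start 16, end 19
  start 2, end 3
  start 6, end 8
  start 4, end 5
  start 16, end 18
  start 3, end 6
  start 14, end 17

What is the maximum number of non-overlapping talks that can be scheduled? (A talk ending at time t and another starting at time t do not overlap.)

Sorted by end: (2,3)  (4,5)  (3,6)  (6,8)  (9,10)  (13,15)  (14,17)  (16,18)  (16,19)  (18,20)
take (2,3); take (4,5); take (6,8); take (9,10); take (13,15); take (16,18); take (18,20).
Selected 7 talks.

7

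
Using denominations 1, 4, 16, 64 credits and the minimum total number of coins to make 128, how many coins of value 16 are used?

0

128 = 2×64
Count of 16: 0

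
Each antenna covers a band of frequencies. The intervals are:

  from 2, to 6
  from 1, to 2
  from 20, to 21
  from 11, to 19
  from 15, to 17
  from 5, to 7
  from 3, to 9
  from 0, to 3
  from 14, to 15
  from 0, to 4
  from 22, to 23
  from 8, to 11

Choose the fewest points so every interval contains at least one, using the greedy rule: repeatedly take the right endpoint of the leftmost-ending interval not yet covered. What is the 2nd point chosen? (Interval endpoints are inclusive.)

7

Sorted: [1,2] [0,3] [0,4] [2,6] [5,7] [3,9] [8,11] [14,15] [15,17] [11,19] [20,21] [22,23]
{[1,2],[0,3],[0,4],[2,6]} hit by 2; {[5,7],[3,9]} hit by 7; {[8,11]} hit by 11; {[14,15],[15,17],[11,19]} hit by 15; {[20,21]} hit by 21; {[22,23]} hit by 23.
Points: 2, 7, 11, 15, 21, 23 (6 total).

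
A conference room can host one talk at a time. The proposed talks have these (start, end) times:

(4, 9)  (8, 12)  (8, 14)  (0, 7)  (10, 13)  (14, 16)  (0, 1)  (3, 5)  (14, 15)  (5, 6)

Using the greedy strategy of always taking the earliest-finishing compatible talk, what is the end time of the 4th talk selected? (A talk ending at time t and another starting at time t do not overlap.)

12

Sort by end time and greedily take each interval whose start is ≥ the last chosen end.
Sorted by end: (0,1)  (3,5)  (5,6)  (0,7)  (4,9)  (8,12)  (10,13)  (8,14)  (14,15)  (14,16)
take (0,1); take (3,5); take (5,6); take (8,12); skip (10,13); take (14,15).
Selected: (0,1) (3,5) (5,6) (8,12) (14,15)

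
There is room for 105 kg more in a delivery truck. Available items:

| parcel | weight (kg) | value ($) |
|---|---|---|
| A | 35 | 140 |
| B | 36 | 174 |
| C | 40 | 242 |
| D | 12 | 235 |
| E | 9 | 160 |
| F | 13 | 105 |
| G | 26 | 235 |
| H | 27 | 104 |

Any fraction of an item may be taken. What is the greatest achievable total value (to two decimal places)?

1001.17

Order: D (235/12=19.58) > E (160/9=17.78) > G (235/26=9.04) > F (105/13=8.08) > C (242/40=6.05) > B (174/36=4.83) > A (140/35=4.00) > H (104/27=3.85)
Fill: take D (12 @ 235) → take E (9 @ 160) → take G (26 @ 235) → take F (13 @ 105) → take C (40 @ 242) → take 5/36 of B → 24.17; 105/105 used.
Total value = 1001.17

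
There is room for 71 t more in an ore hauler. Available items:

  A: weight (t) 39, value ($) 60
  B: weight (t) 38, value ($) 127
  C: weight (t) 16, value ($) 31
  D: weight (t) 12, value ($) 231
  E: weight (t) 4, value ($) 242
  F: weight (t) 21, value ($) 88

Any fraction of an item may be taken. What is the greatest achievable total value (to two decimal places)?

Ratios (sorted): E 60.50, D 19.25, F 4.19, B 3.34, C 1.94, A 1.54
take E (4 @ 242); take D (12 @ 231); take F (21 @ 88); take 34/38 of B → 113.63. Capacity used 71/71.
Total value = 674.63

674.63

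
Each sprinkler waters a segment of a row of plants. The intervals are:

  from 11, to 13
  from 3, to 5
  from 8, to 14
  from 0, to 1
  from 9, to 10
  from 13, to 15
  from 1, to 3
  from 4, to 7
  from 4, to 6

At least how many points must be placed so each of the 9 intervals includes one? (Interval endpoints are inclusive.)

Sort by right endpoint; whenever an interval is uncovered, place a point at its right end.
By right end: [0,1]  [1,3]  [3,5]  [4,6]  [4,7]  [9,10]  [11,13]  [8,14]  [13,15]
[0,1] uncovered → point at 1; [3,5] uncovered → point at 5; [9,10] uncovered → point at 10; [11,13] uncovered → point at 13.
Points: 1, 5, 10, 13 (4 total).

4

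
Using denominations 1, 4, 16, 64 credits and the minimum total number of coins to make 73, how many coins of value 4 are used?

Greedy: take as many of the largest coin as possible, then repeat with the remainder.
73 − 1×64→9 − 2×4→1 − 1×1→0
Count of 4: 2

2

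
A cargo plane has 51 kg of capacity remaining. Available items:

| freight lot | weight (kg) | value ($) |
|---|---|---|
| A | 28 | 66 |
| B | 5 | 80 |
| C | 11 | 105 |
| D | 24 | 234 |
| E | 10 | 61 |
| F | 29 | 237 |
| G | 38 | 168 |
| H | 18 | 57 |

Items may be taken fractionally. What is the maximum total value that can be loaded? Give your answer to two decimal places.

508.90

Ratios (sorted): B 16.00, D 9.75, C 9.55, F 8.17, E 6.10, G 4.42, H 3.17, A 2.36
take B (5 @ 80); take D (24 @ 234); take C (11 @ 105); take 11/29 of F → 89.90. Capacity used 51/51.
Total value = 508.90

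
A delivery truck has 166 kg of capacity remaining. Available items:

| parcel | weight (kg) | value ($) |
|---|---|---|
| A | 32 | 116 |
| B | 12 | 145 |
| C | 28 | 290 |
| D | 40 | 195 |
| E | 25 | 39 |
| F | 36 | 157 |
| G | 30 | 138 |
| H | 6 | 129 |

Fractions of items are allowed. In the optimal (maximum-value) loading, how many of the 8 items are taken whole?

Order: H (129/6=21.50) > B (145/12=12.08) > C (290/28=10.36) > D (195/40=4.88) > G (138/30=4.60) > F (157/36=4.36) > A (116/32=3.62) > E (39/25=1.56)
Fill: take H (6 @ 129) → take B (12 @ 145) → take C (28 @ 290) → take D (40 @ 195) → take G (30 @ 138) → take F (36 @ 157) → take 14/32 of A → 50.75; 166/166 used.
6 item(s) taken whole; one partial (take 14/32 of A).

6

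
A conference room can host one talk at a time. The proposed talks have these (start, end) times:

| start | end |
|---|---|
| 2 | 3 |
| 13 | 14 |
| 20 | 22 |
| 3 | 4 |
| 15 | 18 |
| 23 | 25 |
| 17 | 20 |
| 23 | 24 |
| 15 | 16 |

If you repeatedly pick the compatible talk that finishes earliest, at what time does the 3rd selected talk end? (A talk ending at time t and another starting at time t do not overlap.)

14

Sorted by end: (2,3)  (3,4)  (13,14)  (15,16)  (15,18)  (17,20)  (20,22)  (23,24)  (23,25)
take (2,3); take (3,4); take (13,14); take (15,16); take (17,20); take (20,22); take (23,24); skip (23,25).
Selected: (2,3) (3,4) (13,14) (15,16) (17,20) (20,22) (23,24)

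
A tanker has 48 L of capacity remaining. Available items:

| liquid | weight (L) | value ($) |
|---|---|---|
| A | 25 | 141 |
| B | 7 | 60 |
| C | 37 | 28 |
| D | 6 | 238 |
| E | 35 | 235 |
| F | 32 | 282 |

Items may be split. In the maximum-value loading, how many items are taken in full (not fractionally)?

3

Ratios (sorted): D 39.67, F 8.81, B 8.57, E 6.71, A 5.64, C 0.76
take D (6 @ 238); take F (32 @ 282); take B (7 @ 60); take 3/35 of E → 20.14. Capacity used 48/48.
3 item(s) taken whole; one partial (take 3/35 of E).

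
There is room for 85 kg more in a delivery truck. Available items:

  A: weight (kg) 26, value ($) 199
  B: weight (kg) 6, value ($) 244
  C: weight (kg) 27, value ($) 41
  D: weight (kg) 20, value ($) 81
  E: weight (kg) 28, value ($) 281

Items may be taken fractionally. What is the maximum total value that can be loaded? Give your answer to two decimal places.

Ratios (sorted): B 40.67, E 10.04, A 7.65, D 4.05, C 1.52
take B (6 @ 244); take E (28 @ 281); take A (26 @ 199); take D (20 @ 81); take 5/27 of C → 7.59. Capacity used 85/85.
Total value = 812.59

812.59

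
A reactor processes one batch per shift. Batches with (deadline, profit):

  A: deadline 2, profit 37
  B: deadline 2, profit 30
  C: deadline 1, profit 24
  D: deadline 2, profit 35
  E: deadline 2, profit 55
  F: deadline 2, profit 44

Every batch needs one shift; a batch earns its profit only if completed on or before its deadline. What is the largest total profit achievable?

Take jobs in profit order; each goes to the latest open slot no later than its deadline.
Profit order: E=55 F=44 A=37 D=35 B=30 C=24
Assign: E→slot 2, F→slot 1, A skipped, D skipped, B skipped, C skipped.
Slots: [1:F] [2:E]
Profit = 44 + 55 = 99

99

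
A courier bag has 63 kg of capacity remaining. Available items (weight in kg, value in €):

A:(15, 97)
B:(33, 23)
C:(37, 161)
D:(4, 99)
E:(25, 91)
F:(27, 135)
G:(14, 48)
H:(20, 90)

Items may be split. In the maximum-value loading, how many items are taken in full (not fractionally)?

Sort by value per unit weight and fill in that order.
Order: D (99/4=24.75) > A (97/15=6.47) > F (135/27=5.00) > H (90/20=4.50) > C (161/37=4.35) > E (91/25=3.64) > G (48/14=3.43) > B (23/33=0.70)
Fill: take D (4 @ 99) → take A (15 @ 97) → take F (27 @ 135) → take 17/20 of H → 76.50; 63/63 used.
3 item(s) taken whole; one partial (take 17/20 of H).

3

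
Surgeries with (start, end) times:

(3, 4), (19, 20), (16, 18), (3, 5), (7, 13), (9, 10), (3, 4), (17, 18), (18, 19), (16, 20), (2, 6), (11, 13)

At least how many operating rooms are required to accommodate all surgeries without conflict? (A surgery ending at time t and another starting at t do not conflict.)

Count concurrent intervals with a sweep; the peak is the room count.
starts: [2, 3, 3, 3, 7, 9, 11, 16, 16, 17, 18, 19]
ends:   [4, 4, 5, 6, 10, 13, 13, 18, 18, 19, 20, 20]
s2→1 s3→2 s3→3 s3→4  — peak 4.

4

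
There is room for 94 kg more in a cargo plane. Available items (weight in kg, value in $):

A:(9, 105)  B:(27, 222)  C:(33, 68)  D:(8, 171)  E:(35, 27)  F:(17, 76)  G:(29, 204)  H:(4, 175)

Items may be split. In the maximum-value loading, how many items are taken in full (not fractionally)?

6

Sort by value per unit weight and fill in that order.
Order: H (175/4=43.75) > D (171/8=21.38) > A (105/9=11.67) > B (222/27=8.22) > G (204/29=7.03) > F (76/17=4.47) > C (68/33=2.06) > E (27/35=0.77)
Fill: take H (4 @ 175) → take D (8 @ 171) → take A (9 @ 105) → take B (27 @ 222) → take G (29 @ 204) → take F (17 @ 76); 94/94 used.
6 item(s) taken whole.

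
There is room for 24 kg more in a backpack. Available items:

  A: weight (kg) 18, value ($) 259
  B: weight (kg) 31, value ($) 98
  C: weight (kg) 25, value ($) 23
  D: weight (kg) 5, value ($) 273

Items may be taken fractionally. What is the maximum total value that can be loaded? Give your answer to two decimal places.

535.16

Greedy by value/weight ratio, highest first.
Order: D (273/5=54.60) > A (259/18=14.39) > B (98/31=3.16) > C (23/25=0.92)
Fill: take D (5 @ 273) → take A (18 @ 259) → take 1/31 of B → 3.16; 24/24 used.
Total value = 535.16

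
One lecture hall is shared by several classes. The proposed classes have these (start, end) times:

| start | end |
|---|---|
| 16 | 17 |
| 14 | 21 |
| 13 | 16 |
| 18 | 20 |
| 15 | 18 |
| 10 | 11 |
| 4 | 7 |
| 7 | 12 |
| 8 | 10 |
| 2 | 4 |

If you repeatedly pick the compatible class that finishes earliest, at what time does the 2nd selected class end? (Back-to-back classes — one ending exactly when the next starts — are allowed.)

7

Greedy by earliest finish: after sorting by end time, pick each interval compatible with the last pick.
By end time: (2,4), (4,7), (8,10), (10,11), (7,12), (13,16), (16,17), (15,18), (18,20), (14,21).
Pick (2,4); next start ≥ 4 → (4,7); next start ≥ 7 → (8,10); next start ≥ 10 → (10,11); next start ≥ 11 → (13,16); next start ≥ 16 → (16,17); next start ≥ 17 → (18,20).
Selected: (2,4) (4,7) (8,10) (10,11) (13,16) (16,17) (18,20)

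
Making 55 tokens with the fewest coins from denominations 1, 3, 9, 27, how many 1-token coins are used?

55 − 2×27→1 − 1×1→0
Count of 1: 1

1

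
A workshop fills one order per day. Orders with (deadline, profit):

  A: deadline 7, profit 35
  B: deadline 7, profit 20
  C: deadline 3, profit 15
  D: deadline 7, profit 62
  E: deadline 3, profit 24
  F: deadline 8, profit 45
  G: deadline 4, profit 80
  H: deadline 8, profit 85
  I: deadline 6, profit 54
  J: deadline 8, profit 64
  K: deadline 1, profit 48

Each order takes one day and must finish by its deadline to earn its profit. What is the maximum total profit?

473

By profit: H(d8,85), G(d4,80), J(d8,64), D(d7,62), I(d6,54), K(d1,48), F(d8,45), A(d7,35), E(d3,24), B(d7,20), C(d3,15)
H→slot 8; G→slot 4; J→slot 7; D→slot 6; I→slot 5; K→slot 1; F→slot 3; A→slot 2; E skipped; B skipped; C skipped.
Profit = 48 + 35 + 45 + 80 + 54 + 62 + 64 + 85 = 473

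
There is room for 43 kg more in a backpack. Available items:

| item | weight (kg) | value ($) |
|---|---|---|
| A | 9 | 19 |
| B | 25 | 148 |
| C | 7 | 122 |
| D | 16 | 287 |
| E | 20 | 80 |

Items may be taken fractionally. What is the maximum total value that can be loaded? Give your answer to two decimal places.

527.40

Ratios (sorted): D 17.94, C 17.43, B 5.92, E 4.00, A 2.11
take D (16 @ 287); take C (7 @ 122); take 20/25 of B → 118.40. Capacity used 43/43.
Total value = 527.40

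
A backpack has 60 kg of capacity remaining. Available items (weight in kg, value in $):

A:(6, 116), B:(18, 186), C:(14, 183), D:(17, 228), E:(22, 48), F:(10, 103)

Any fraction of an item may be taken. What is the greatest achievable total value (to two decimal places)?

764.50

Sort by value per unit weight and fill in that order.
Ratios (sorted): A 19.33, D 13.41, C 13.07, B 10.33, F 10.30, E 2.18
take A (6 @ 116); take D (17 @ 228); take C (14 @ 183); take B (18 @ 186); take 5/10 of F → 51.50. Capacity used 60/60.
Total value = 764.50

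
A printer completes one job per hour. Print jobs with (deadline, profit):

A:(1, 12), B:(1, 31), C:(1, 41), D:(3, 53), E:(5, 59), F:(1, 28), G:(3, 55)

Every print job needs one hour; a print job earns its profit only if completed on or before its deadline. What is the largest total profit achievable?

208

By profit: E(d5,59), G(d3,55), D(d3,53), C(d1,41), B(d1,31), F(d1,28), A(d1,12)
E→slot 5; G→slot 3; D→slot 2; C→slot 1; B skipped; F skipped; A skipped.
Profit = 41 + 53 + 55 + 59 = 208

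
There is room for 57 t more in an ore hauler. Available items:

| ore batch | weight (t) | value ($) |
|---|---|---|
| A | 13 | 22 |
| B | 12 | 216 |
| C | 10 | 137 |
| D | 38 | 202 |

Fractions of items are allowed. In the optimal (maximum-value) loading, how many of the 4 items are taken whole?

Ratios (sorted): B 18.00, C 13.70, D 5.32, A 1.69
take B (12 @ 216); take C (10 @ 137); take 35/38 of D → 186.05. Capacity used 57/57.
2 item(s) taken whole; one partial (take 35/38 of D).

2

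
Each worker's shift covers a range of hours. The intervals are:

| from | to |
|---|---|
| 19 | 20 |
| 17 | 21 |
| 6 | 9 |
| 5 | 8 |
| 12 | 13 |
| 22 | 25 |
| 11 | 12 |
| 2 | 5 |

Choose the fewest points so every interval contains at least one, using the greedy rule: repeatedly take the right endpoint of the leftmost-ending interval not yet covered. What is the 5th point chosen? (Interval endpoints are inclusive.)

Process intervals by earliest right end; each time one isn't hit yet, stab at its right endpoint.
Sorted: [2,5] [5,8] [6,9] [11,12] [12,13] [19,20] [17,21] [22,25]
{[2,5],[5,8]} hit by 5; {[6,9]} hit by 9; {[11,12],[12,13]} hit by 12; {[19,20],[17,21]} hit by 20; {[22,25]} hit by 25.
Points: 5, 9, 12, 20, 25 (5 total).

25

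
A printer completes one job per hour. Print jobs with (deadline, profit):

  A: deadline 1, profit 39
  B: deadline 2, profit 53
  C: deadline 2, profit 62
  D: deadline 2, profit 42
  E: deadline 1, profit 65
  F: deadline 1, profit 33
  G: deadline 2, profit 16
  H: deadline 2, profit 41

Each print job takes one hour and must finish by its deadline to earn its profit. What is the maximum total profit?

127

Take jobs in profit order; each goes to the latest open slot no later than its deadline.
By profit: E(d1,65), C(d2,62), B(d2,53), D(d2,42), H(d2,41), A(d1,39), F(d1,33), G(d2,16)
E→slot 1; C→slot 2; B skipped; D skipped; H skipped; A skipped; F skipped; G skipped.
Profit = 65 + 62 = 127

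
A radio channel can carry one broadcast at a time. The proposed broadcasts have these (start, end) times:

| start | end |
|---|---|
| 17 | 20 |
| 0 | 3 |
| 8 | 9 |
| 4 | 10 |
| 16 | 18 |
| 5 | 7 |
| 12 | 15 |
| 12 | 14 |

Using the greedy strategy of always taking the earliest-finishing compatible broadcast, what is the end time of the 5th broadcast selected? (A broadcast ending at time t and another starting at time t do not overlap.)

Sorted by end: (0,3)  (5,7)  (8,9)  (4,10)  (12,14)  (12,15)  (16,18)  (17,20)
take (0,3); take (5,7); take (8,9); take (12,14); take (16,18).
Selected: (0,3) (5,7) (8,9) (12,14) (16,18)

18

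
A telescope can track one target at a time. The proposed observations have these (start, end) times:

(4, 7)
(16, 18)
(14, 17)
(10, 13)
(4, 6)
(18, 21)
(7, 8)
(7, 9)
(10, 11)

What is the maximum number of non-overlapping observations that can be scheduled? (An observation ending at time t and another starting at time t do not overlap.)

5

Sorted by end: (4,6)  (4,7)  (7,8)  (7,9)  (10,11)  (10,13)  (14,17)  (16,18)  (18,21)
take (4,6); skip (4,7); take (7,8); take (10,11); take (14,17); skip (16,18); take (18,21).
Selected 5 observations.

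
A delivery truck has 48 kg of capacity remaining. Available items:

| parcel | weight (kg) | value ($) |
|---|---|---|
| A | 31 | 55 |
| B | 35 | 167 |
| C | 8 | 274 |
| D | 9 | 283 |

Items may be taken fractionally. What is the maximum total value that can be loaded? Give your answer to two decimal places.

704.91

Sort by value per unit weight and fill in that order.
Ratios (sorted): C 34.25, D 31.44, B 4.77, A 1.77
take C (8 @ 274); take D (9 @ 283); take 31/35 of B → 147.91. Capacity used 48/48.
Total value = 704.91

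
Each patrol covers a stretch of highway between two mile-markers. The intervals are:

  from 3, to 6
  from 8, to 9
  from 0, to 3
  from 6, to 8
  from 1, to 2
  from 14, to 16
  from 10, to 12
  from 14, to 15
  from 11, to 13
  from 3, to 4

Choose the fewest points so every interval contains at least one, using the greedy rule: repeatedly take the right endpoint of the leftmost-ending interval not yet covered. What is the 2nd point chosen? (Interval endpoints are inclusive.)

Process intervals by earliest right end; each time one isn't hit yet, stab at its right endpoint.
By right end: [1,2]  [0,3]  [3,4]  [3,6]  [6,8]  [8,9]  [10,12]  [11,13]  [14,15]  [14,16]
[1,2] uncovered → point at 2; [3,4] uncovered → point at 4; [6,8] uncovered → point at 8; [10,12] uncovered → point at 12; [14,15] uncovered → point at 15.
Points: 2, 4, 8, 12, 15 (5 total).

4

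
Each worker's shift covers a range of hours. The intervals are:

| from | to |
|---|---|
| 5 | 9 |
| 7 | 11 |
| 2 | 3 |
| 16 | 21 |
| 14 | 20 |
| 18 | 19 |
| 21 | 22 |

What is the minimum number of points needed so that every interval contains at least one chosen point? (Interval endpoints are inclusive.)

4

By right end: [2,3]  [5,9]  [7,11]  [18,19]  [14,20]  [16,21]  [21,22]
[2,3] uncovered → point at 3; [5,9] uncovered → point at 9; [18,19] uncovered → point at 19; [21,22] uncovered → point at 22.
Points: 3, 9, 19, 22 (4 total).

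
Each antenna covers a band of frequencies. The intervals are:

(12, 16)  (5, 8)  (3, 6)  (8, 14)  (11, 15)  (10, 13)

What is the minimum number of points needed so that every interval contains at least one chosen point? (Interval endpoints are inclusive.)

2

Sorted: [3,6] [5,8] [10,13] [8,14] [11,15] [12,16]
{[3,6],[5,8]} hit by 6; {[10,13],[8,14],[11,15],[12,16]} hit by 13.
Points: 6, 13 (2 total).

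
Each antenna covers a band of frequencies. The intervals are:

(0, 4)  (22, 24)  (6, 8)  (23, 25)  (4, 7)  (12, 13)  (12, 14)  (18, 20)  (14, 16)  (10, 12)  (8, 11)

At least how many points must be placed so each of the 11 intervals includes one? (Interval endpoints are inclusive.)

By right end: [0,4]  [4,7]  [6,8]  [8,11]  [10,12]  [12,13]  [12,14]  [14,16]  [18,20]  [22,24]  [23,25]
[0,4] uncovered → point at 4; [6,8] uncovered → point at 8; [10,12] uncovered → point at 12; [14,16] uncovered → point at 16; [18,20] uncovered → point at 20; [22,24] uncovered → point at 24.
Points: 4, 8, 12, 16, 20, 24 (6 total).

6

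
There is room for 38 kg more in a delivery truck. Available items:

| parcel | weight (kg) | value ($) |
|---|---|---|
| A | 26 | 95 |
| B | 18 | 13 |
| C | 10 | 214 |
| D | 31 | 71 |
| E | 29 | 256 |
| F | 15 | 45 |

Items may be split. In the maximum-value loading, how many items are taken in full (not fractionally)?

Sort by value per unit weight and fill in that order.
Ratios (sorted): C 21.40, E 8.83, A 3.65, F 3.00, D 2.29, B 0.72
take C (10 @ 214); take 28/29 of E → 247.17. Capacity used 38/38.
1 item(s) taken whole; one partial (take 28/29 of E).

1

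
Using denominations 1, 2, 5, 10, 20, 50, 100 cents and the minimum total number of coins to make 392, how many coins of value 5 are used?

0

392 − 3×100→92 − 1×50→42 − 2×20→2 − 1×2→0
Count of 5: 0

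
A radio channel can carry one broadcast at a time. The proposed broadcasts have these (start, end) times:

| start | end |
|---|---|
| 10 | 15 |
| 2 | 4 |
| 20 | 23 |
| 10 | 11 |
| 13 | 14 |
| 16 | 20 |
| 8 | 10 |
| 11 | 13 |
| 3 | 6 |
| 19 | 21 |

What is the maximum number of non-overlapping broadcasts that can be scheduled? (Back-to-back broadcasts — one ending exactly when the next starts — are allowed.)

By end time: (2,4), (3,6), (8,10), (10,11), (11,13), (13,14), (10,15), (16,20), (19,21), (20,23).
Pick (2,4); next start ≥ 4 → (8,10); next start ≥ 10 → (10,11); next start ≥ 11 → (11,13); next start ≥ 13 → (13,14); next start ≥ 14 → (16,20); next start ≥ 20 → (20,23).
Selected 7 broadcasts.

7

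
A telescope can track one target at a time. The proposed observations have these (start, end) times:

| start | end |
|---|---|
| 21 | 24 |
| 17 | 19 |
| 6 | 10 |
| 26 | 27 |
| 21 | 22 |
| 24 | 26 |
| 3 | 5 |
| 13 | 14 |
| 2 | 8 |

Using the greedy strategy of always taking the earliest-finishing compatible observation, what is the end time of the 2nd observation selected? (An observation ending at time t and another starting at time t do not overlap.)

Sorted by end: (3,5)  (2,8)  (6,10)  (13,14)  (17,19)  (21,22)  (21,24)  (24,26)  (26,27)
take (3,5); take (6,10); take (13,14); take (17,19); take (21,22); take (24,26); take (26,27).
Selected: (3,5) (6,10) (13,14) (17,19) (21,22) (24,26) (26,27)

10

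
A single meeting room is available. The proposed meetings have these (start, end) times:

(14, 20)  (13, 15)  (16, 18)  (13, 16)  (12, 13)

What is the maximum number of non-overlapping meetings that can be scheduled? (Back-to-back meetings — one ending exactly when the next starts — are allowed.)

Order by finish time; keep every interval that doesn't clash with the previous kept one.
By end time: (12,13), (13,15), (13,16), (16,18), (14,20).
Pick (12,13); next start ≥ 13 → (13,15); next start ≥ 15 → (16,18).
Selected 3 meetings.

3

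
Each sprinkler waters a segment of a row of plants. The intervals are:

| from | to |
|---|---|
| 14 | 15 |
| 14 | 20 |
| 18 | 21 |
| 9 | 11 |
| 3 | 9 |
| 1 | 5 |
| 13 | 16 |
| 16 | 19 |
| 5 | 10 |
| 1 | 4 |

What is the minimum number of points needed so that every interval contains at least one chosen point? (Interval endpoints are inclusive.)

4

By right end: [1,4]  [1,5]  [3,9]  [5,10]  [9,11]  [14,15]  [13,16]  [16,19]  [14,20]  [18,21]
[1,4] uncovered → point at 4; [5,10] uncovered → point at 10; [14,15] uncovered → point at 15; [16,19] uncovered → point at 19.
Points: 4, 10, 15, 19 (4 total).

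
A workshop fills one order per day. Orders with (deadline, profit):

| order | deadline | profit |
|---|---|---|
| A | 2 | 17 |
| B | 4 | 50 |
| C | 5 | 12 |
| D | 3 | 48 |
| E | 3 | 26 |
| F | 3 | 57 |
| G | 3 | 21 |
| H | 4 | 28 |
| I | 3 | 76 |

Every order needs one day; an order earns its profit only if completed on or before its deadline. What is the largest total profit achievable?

243

Profit order: I=76 F=57 B=50 D=48 H=28 E=26 G=21 A=17 C=12
Assign: I→slot 3, F→slot 2, B→slot 4, D→slot 1, H skipped, E skipped, G skipped, A skipped, C→slot 5.
Slots: [1:D] [2:F] [3:I] [4:B] [5:C]
Profit = 48 + 57 + 76 + 50 + 12 = 243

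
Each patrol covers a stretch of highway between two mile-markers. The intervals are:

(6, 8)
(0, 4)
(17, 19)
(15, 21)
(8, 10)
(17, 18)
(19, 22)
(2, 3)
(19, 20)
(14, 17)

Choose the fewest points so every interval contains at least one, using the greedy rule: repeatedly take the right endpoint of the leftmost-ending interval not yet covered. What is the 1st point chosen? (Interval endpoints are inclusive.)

3

Process intervals by earliest right end; each time one isn't hit yet, stab at its right endpoint.
By right end: [2,3]  [0,4]  [6,8]  [8,10]  [14,17]  [17,18]  [17,19]  [19,20]  [15,21]  [19,22]
[2,3] uncovered → point at 3; [6,8] uncovered → point at 8; [14,17] uncovered → point at 17; [19,20] uncovered → point at 20.
Points: 3, 8, 17, 20 (4 total).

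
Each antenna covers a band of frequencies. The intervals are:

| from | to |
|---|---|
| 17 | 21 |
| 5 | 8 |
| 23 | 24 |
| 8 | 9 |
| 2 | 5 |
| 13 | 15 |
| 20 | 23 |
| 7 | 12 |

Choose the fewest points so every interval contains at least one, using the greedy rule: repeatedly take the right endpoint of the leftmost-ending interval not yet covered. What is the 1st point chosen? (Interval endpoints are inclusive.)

Sort by right endpoint; whenever an interval is uncovered, place a point at its right end.
By right end: [2,5]  [5,8]  [8,9]  [7,12]  [13,15]  [17,21]  [20,23]  [23,24]
[2,5] uncovered → point at 5; [8,9] uncovered → point at 9; [13,15] uncovered → point at 15; [17,21] uncovered → point at 21; [23,24] uncovered → point at 24.
Points: 5, 9, 15, 21, 24 (5 total).

5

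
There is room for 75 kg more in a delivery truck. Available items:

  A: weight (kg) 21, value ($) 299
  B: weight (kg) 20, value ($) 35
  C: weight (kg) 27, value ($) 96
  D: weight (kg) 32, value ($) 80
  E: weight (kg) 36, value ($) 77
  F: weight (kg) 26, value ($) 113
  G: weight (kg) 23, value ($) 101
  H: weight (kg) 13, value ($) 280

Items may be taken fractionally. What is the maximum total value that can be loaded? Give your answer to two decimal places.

758.23

Sort by value per unit weight and fill in that order.
Ratios (sorted): H 21.54, A 14.24, G 4.39, F 4.35, C 3.56, D 2.50, E 2.14, B 1.75
take H (13 @ 280); take A (21 @ 299); take G (23 @ 101); take 18/26 of F → 78.23. Capacity used 75/75.
Total value = 758.23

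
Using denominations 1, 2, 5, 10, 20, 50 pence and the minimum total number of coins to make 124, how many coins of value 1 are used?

0

124 − 2×50→24 − 1×20→4 − 2×2→0
Count of 1: 0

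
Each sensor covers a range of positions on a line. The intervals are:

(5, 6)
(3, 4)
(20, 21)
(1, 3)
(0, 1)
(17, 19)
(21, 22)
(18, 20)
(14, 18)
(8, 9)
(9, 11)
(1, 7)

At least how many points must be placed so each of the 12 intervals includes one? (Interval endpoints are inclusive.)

By right end: [0,1]  [1,3]  [3,4]  [5,6]  [1,7]  [8,9]  [9,11]  [14,18]  [17,19]  [18,20]  [20,21]  [21,22]
[0,1] uncovered → point at 1; [3,4] uncovered → point at 4; [5,6] uncovered → point at 6; [8,9] uncovered → point at 9; [14,18] uncovered → point at 18; [20,21] uncovered → point at 21.
Points: 1, 4, 6, 9, 18, 21 (6 total).

6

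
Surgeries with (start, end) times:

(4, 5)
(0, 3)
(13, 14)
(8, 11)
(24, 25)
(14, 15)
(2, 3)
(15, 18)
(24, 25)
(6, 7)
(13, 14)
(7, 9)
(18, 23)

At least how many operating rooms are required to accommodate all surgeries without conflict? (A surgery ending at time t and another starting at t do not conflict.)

Events (time:±→running): 0:+→1 2:+→2 … peak 2.

2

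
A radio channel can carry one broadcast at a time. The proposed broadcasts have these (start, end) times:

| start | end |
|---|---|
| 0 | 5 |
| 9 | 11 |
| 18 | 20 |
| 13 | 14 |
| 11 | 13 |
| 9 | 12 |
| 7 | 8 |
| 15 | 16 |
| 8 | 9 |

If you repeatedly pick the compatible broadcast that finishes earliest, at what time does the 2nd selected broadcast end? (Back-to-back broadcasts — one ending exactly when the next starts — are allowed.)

Sorted by end: (0,5)  (7,8)  (8,9)  (9,11)  (9,12)  (11,13)  (13,14)  (15,16)  (18,20)
take (0,5); take (7,8); take (8,9); take (9,11); take (11,13); take (13,14); take (15,16); take (18,20).
Selected: (0,5) (7,8) (8,9) (9,11) (11,13) (13,14) (15,16) (18,20)

8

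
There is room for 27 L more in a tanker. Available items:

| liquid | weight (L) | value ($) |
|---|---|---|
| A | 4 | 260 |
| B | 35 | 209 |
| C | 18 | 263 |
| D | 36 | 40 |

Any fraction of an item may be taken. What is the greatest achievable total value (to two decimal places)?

Ratios (sorted): A 65.00, C 14.61, B 5.97, D 1.11
take A (4 @ 260); take C (18 @ 263); take 5/35 of B → 29.86. Capacity used 27/27.
Total value = 552.86

552.86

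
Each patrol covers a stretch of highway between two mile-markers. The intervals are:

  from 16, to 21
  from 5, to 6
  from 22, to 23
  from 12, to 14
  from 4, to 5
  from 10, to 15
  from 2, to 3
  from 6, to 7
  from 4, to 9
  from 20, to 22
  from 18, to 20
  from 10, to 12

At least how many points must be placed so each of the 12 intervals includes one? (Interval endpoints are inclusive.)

6

Sort by right endpoint; whenever an interval is uncovered, place a point at its right end.
By right end: [2,3]  [4,5]  [5,6]  [6,7]  [4,9]  [10,12]  [12,14]  [10,15]  [18,20]  [16,21]  [20,22]  [22,23]
[2,3] uncovered → point at 3; [4,5] uncovered → point at 5; [6,7] uncovered → point at 7; [10,12] uncovered → point at 12; [18,20] uncovered → point at 20; [22,23] uncovered → point at 23.
Points: 3, 5, 7, 12, 20, 23 (6 total).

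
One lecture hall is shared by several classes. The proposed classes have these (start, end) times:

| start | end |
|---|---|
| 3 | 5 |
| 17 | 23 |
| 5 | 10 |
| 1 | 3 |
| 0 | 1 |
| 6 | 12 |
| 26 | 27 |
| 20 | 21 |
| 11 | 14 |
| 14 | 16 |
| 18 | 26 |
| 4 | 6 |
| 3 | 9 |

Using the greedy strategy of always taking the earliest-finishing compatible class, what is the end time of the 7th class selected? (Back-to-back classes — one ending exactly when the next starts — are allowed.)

21

Sorted by end: (0,1)  (1,3)  (3,5)  (4,6)  (3,9)  (5,10)  (6,12)  (11,14)  (14,16)  (20,21)  (17,23)  (18,26)  (26,27)
take (0,1); take (1,3); take (3,5); skip (4,6); take (5,10); take (11,14); take (14,16); take (20,21); skip (18,26); take (26,27).
Selected: (0,1) (1,3) (3,5) (5,10) (11,14) (14,16) (20,21) (26,27)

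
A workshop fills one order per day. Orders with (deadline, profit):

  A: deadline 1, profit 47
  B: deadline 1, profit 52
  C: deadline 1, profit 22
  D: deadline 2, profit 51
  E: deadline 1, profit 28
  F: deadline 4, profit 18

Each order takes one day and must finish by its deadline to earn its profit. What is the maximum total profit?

121

Sort by profit descending; place each in the latest free slot ≤ its deadline.
Profit order: B=52 D=51 A=47 E=28 C=22 F=18
Assign: B→slot 1, D→slot 2, A skipped, E skipped, C skipped, F→slot 4.
Slots: [1:B] [2:D] [4:F]
Profit = 52 + 51 + 18 = 121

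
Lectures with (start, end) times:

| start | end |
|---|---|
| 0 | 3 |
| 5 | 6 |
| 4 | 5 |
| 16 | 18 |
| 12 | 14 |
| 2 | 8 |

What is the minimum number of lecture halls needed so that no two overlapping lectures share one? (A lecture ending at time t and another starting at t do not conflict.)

2

Count concurrent intervals with a sweep; the peak is the room count.
starts: [0, 2, 4, 5, 12, 16]
ends:   [3, 5, 6, 8, 14, 18]
s0→1 s2→2  — peak 2.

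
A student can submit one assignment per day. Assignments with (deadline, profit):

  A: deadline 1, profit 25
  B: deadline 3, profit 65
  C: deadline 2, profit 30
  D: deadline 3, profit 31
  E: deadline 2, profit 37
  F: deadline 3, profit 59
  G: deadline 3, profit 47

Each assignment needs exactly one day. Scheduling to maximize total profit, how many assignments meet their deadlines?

Profit order: B=65 F=59 G=47 E=37 D=31 C=30 A=25
Assign: B→slot 3, F→slot 2, G→slot 1, E skipped, D skipped, C skipped, A skipped.
Slots: [1:G] [2:F] [3:B]
3 of 7 scheduled.

3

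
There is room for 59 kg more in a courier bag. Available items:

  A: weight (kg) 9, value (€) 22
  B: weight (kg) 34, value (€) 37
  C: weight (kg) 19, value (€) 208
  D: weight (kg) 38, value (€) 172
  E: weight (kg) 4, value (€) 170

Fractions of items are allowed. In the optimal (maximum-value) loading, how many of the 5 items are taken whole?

2

Ratios (sorted): E 42.50, C 10.95, D 4.53, A 2.44, B 1.09
take E (4 @ 170); take C (19 @ 208); take 36/38 of D → 162.95. Capacity used 59/59.
2 item(s) taken whole; one partial (take 36/38 of D).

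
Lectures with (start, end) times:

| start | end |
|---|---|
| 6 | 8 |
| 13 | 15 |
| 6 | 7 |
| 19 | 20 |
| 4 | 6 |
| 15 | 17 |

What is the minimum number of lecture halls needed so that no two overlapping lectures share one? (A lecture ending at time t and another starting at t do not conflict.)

2

Events (time:±→running): 4:+→1 6:-→0 6:+→1 6:+→2 … peak 2.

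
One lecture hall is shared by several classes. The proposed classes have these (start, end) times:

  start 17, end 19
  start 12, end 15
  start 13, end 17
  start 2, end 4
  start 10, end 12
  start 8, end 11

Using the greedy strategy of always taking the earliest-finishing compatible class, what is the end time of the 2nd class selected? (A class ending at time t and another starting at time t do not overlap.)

11

Order by finish time; keep every interval that doesn't clash with the previous kept one.
By end time: (2,4), (8,11), (10,12), (12,15), (13,17), (17,19).
Pick (2,4); next start ≥ 4 → (8,11); next start ≥ 11 → (12,15); next start ≥ 15 → (17,19).
Selected: (2,4) (8,11) (12,15) (17,19)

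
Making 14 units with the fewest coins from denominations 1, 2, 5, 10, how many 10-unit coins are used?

Use the largest denomination that fits, subtract, and repeat.
14 − 1×10→4 − 2×2→0
Count of 10: 1

1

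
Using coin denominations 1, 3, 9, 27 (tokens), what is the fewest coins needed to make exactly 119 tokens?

7

Greedy: take as many of the largest coin as possible, then repeat with the remainder.
119 = 4×27 + 1×9 + 2×1
Total coins = 4 + 1 + 2 = 7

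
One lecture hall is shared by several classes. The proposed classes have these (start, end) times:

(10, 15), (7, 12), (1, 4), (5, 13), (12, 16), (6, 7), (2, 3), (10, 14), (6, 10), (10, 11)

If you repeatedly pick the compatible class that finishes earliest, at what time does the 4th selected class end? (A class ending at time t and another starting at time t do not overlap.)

Sorted by end: (2,3)  (1,4)  (6,7)  (6,10)  (10,11)  (7,12)  (5,13)  (10,14)  (10,15)  (12,16)
take (2,3); skip (1,4); take (6,7); take (10,11); skip (10,15); take (12,16).
Selected: (2,3) (6,7) (10,11) (12,16)

16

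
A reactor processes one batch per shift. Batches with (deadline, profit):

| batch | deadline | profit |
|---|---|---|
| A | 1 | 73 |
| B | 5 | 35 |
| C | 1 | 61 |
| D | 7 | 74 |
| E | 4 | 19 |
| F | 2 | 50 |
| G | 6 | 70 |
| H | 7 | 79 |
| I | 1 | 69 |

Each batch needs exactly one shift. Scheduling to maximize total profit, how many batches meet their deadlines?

7

Profit order: H=79 D=74 A=73 G=70 I=69 C=61 F=50 B=35 E=19
Assign: H→slot 7, D→slot 6, A→slot 1, G→slot 5, I skipped, C skipped, F→slot 2, B→slot 4, E→slot 3.
Slots: [1:A] [2:F] [3:E] [4:B] [5:G] [6:D] [7:H]
7 of 9 scheduled.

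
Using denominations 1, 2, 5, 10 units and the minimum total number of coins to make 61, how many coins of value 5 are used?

61 − 6×10→1 − 1×1→0
Count of 5: 0

0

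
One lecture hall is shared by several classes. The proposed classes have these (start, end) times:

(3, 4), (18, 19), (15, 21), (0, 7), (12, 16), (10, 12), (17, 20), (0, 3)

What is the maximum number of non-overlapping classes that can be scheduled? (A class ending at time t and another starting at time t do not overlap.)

5

Sort by end time and greedily take each interval whose start is ≥ the last chosen end.
By end time: (0,3), (3,4), (0,7), (10,12), (12,16), (18,19), (17,20), (15,21).
Pick (0,3); next start ≥ 3 → (3,4); next start ≥ 4 → (10,12); next start ≥ 12 → (12,16); next start ≥ 16 → (18,19).
Selected 5 classes.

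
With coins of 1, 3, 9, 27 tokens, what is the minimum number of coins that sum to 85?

Use the largest denomination that fits, subtract, and repeat.
85 = 3×27 + 1×3 + 1×1
Total coins = 3 + 1 + 1 = 5

5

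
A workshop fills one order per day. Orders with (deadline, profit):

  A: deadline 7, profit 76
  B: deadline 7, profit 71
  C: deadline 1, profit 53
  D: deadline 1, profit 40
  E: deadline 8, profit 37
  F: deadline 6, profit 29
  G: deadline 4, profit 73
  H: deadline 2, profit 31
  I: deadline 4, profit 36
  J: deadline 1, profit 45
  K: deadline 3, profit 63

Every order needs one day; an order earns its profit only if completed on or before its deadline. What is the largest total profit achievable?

Take jobs in profit order; each goes to the latest open slot no later than its deadline.
Profit order: A=76 G=73 B=71 K=63 C=53 J=45 D=40 E=37 I=36 H=31 F=29
Assign: A→slot 7, G→slot 4, B→slot 6, K→slot 3, C→slot 1, J skipped, D skipped, E→slot 8, I→slot 2, H skipped, F→slot 5.
Slots: [1:C] [2:I] [3:K] [4:G] [5:F] [6:B] [7:A] [8:E]
Profit = 53 + 36 + 63 + 73 + 29 + 71 + 76 + 37 = 438

438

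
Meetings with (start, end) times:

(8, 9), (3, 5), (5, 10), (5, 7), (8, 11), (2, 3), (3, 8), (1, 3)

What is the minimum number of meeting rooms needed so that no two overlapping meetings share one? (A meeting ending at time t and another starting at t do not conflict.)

Count concurrent intervals with a sweep; the peak is the room count.
Events (time:±→running): 1:+→1 2:+→2 3:-→1 3:-→0 3:+→1 3:+→2 5:-→1 5:+→2 5:+→3 … peak 3.

3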